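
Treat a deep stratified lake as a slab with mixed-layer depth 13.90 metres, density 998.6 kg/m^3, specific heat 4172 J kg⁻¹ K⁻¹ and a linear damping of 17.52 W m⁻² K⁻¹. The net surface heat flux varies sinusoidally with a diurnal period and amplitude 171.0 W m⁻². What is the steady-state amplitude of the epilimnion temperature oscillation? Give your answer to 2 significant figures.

0.041 K

Areal heat capacity C = ρ c_p D = 998.6 × 4172 × 13.90 = 5.79×10^7 J m⁻² K⁻¹.
Angular frequency ω = 2π / T = 2π / 86400 s = 7.27×10^-5 s⁻¹.
√((Cω)² + λ²) = √((4210)² + 17.52²) = 4210 W/(m²·K).
Amplitude A = F₀ / √((Cω)²+λ²) = 171.0 / 4210 = 0.0406 K.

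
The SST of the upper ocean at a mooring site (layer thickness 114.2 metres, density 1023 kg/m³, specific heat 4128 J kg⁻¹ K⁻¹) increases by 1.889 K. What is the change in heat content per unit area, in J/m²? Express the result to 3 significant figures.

9.11×10^8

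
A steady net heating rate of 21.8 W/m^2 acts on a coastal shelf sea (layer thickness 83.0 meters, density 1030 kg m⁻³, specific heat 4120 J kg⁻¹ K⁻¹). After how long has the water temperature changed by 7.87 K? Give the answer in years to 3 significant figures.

Areal heat capacity C = ρ c_p D = 1030 × 4120 × 83.0 = 3.52×10^8 J/(m²·K).
Time required: Δt = C ΔT / F = 3.52×10^8 × 7.87 / 21.8 = 1.27×10^8 s.
In years: 1.27×10^8 s / (3.156×10^7 s/year) = 4.03 years.

4.03 years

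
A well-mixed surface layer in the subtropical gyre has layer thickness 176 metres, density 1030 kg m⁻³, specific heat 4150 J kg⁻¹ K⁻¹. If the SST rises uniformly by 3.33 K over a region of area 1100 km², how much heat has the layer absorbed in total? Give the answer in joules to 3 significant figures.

Areal heat capacity C = ρ c_p D = 1030 × 4150 × 176 = 7.52×10^8 J m⁻² K⁻¹.
Heat per unit area: q = C ΔT = 7.52×10^8 × 3.33 = 2.51×10^9 J/m².
Total heat: Q = q × A = 2.51×10^9 × (1100 × 10⁶ m²) = 2.76×10^18 J.

2.76×10^18 J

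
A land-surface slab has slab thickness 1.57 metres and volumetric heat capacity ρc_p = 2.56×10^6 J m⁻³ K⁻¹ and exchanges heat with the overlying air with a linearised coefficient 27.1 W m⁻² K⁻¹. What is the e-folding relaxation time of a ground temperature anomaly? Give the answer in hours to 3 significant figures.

Areal heat capacity C = ρc_p × D = 2.56×10^6 × 1.57 = 4.02×10^6 J/(m²·K).
Relaxation time τ = C / λ = 4.02×10^6 / 27.1 = 1.48×10^5 s.
In hours: 1.48×10^5 s / (3600 s/hour) = 41.2 hours.

41.2 hours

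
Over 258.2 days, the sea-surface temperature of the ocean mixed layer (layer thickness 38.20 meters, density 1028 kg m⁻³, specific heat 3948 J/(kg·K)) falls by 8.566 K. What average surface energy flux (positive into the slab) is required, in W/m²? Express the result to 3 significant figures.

Areal heat capacity C = ρ c_p D = 1028 × 3948 × 38.20 = 1.55×10^8 J m⁻² K⁻¹.
Required heat per unit area: Q = C ΔT = 1.55×10^8 × -8.566 = -1.33×10^9 J/m².
Flux F = Q / Δt = -1.33×10^9 / 2.23×10^7 s = -59.5 W/m².

-59.5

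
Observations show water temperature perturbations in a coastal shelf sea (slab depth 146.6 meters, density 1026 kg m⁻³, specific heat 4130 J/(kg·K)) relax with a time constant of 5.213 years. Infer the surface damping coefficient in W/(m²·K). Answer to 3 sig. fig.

Areal heat capacity C = ρ c_p D = 1026 × 4130 × 146.6 = 6.21×10^8 J/(m^2 K).
τ = 5.213 years = 1.65×10^8 s.
λ = C / τ = 6.21×10^8 / 1.65×10^8 = 3.78 W/(m²·K).

3.78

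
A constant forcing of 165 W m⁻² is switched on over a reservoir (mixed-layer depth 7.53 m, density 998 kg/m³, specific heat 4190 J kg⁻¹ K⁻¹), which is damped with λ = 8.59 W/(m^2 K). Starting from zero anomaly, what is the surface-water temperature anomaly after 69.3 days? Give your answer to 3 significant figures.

15.5 K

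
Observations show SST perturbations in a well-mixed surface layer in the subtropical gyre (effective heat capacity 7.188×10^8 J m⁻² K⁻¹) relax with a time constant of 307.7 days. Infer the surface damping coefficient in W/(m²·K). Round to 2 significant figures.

27

Areal heat capacity C = 7.188×10^8 J m⁻² K⁻¹ (given).
τ = 307.7 days = 2.66×10^7 s.
λ = C / τ = 7.19×10^8 / 2.66×10^7 = 27.0 W/(m²·K).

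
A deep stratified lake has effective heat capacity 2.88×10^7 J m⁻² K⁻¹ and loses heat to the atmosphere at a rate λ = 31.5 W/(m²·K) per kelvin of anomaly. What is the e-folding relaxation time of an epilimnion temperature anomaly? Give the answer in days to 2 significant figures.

11 days

Areal heat capacity C = 2.88×10^7 J m⁻² K⁻¹ (given).
Relaxation time τ = C / λ = 2.88×10^7 / 31.5 = 9.14×10^5 s.
In days: 9.14×10^5 s / (86400 s/day) = 10.6 days.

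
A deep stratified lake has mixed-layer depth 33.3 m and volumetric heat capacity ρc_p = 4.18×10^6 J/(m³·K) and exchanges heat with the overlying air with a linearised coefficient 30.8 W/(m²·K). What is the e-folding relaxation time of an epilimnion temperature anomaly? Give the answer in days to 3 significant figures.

52.3 days

Areal heat capacity C = ρc_p × D = 4.18×10^6 × 33.3 = 1.39×10^8 J m⁻² K⁻¹.
Relaxation time τ = C / λ = 1.39×10^8 / 30.8 = 4.52×10^6 s.
In days: 4.52×10^6 s / (86400 s/day) = 52.3 days.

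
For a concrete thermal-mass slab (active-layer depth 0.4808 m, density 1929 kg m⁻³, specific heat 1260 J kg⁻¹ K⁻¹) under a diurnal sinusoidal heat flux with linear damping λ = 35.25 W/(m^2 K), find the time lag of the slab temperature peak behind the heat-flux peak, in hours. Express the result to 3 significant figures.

4.50 hours

Areal heat capacity C = ρ c_p D = 1929 × 1260 × 0.4808 = 1.17×10^6 J m⁻² K⁻¹.
ω = 2π / 86400 s = 7.27×10^-5 s⁻¹.
Phase lag φ = arctan(Cω/λ) = arctan(85.0/35.25) = 1.18 rad.
Time lag = φ / ω = 1.18 / 7.27×10^-5 = 16200 s = 4.50 hours.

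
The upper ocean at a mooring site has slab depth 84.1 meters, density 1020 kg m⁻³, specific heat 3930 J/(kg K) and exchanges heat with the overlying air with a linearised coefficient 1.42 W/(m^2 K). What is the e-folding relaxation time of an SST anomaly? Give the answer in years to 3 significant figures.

Areal heat capacity C = ρ c_p D = 1020 × 3930 × 84.1 = 3.37×10^8 J/(m^2 K).
Relaxation time τ = C / λ = 3.37×10^8 / 1.42 = 2.37×10^8 s.
In years: 2.37×10^8 s / (3.156×10^7 s/year) = 7.52 years.

7.52 years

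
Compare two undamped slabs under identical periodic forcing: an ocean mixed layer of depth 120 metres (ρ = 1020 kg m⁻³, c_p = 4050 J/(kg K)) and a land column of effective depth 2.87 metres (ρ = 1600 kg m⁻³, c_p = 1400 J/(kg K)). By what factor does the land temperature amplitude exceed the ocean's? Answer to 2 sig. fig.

77

C_ocean = 1020 × 4050 × 120 = 4.96×10^8 J/(m²·K).
C_land = 1600 × 1400 × 2.87 = 6.43×10^6 J/(m²·K).
Undamped amplitude ∝ 1/C, so A_land/A_ocean = C_ocean/C_land = 77.1.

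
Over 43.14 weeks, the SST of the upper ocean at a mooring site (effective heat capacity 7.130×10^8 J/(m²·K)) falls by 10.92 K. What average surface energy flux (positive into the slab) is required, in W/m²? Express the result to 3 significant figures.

-298

Areal heat capacity C = 7.130×10^8 J/(m²·K) (given).
Required heat per unit area: Q = C ΔT = 7.13×10^8 × -10.92 = -7.79×10^9 J/m².
Flux F = Q / Δt = -7.79×10^9 / 2.61×10^7 s = -298 W/m².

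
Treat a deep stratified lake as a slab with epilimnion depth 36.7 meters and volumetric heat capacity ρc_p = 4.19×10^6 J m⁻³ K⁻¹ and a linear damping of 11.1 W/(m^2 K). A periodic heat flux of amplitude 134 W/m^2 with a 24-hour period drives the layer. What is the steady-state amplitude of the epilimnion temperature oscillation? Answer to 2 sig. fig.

0.012 K

Areal heat capacity C = ρc_p × D = 4.19×10^6 × 36.7 = 1.54×10^8 J/(m^2 K).
Angular frequency ω = 2π / T = 2π / 86400 s = 7.27×10^-5 s⁻¹.
√((Cω)² + λ²) = √((11200)² + 11.1²) = 11200 W/(m²·K).
Amplitude A = F₀ / √((Cω)²+λ²) = 134 / 11200 = 0.0120 K.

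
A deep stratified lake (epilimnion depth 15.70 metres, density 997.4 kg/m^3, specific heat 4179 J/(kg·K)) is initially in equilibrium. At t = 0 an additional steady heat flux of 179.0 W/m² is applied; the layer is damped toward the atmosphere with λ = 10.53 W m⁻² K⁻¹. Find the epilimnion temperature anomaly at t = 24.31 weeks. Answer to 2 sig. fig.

Areal heat capacity C = ρ c_p D = 997.4 × 4179 × 15.70 = 6.54×10^7 J/(m^2 K).
τ = C / λ = 6.54×10^7 / 10.53 = 6.21×10^6 s.
Equilibrium anomaly ΔT_eq = F / λ = 179.0 / 10.53 = 17.0 K.
t = 24.31 weeks = 1.47×10^7 s, so t/τ = 2.37.
ΔT(t) = ΔT_eq (1 − e^(−t/τ)) = 17.0 × (1 − e^−2.37) = 15.4 K.

15 K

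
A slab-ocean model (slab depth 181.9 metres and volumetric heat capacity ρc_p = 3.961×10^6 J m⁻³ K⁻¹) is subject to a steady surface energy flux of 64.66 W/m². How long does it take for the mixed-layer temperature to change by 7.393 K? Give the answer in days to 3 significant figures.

953 days

Areal heat capacity C = ρc_p × D = 3.961×10^6 × 181.9 = 7.21×10^8 J/(m^2 K).
Time required: Δt = C ΔT / F = 7.21×10^8 × 7.393 / 64.66 = 8.24×10^7 s.
In days: 8.24×10^7 s / (86400 s/day) = 953 days.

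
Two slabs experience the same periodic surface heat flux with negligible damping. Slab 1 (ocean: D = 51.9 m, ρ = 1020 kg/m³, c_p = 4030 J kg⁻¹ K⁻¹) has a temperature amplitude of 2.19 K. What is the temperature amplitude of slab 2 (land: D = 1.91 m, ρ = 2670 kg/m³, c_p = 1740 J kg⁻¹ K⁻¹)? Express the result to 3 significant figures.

52.7 K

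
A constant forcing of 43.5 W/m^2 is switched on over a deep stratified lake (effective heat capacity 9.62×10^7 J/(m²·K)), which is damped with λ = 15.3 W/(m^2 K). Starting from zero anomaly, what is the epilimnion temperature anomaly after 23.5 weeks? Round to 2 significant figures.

Areal heat capacity C = 9.62×10^7 J/(m²·K) (given).
τ = C / λ = 9.62×10^7 / 15.3 = 6.29×10^6 s.
Equilibrium anomaly ΔT_eq = F / λ = 43.5 / 15.3 = 2.84 K.
t = 23.5 weeks = 1.42×10^7 s, so t/τ = 2.26.
ΔT(t) = ΔT_eq (1 − e^(−t/τ)) = 2.84 × (1 − e^−2.26) = 2.55 K.

2.5 K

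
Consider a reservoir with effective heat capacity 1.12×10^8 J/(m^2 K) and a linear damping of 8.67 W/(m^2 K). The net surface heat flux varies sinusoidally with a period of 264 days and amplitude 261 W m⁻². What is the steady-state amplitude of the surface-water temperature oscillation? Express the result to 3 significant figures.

Areal heat capacity C = 1.12×10^8 J/(m^2 K) (given).
Angular frequency ω = 2π / T = 2π / 2.28×10^7 s = 2.75×10^-7 s⁻¹.
√((Cω)² + λ²) = √((30.9)² + 8.67²) = 32.0 W/(m²·K).
Amplitude A = F₀ / √((Cω)²+λ²) = 261 / 32.0 = 8.14 K.

8.14 K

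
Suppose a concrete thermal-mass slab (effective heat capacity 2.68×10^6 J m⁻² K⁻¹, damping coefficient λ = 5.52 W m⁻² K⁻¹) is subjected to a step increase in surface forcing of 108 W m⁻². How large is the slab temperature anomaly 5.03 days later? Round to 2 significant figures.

12 K

Areal heat capacity C = 2.68×10^6 J m⁻² K⁻¹ (given).
τ = C / λ = 2.68×10^6 / 5.52 = 4.86×10^5 s.
Equilibrium anomaly ΔT_eq = F / λ = 108 / 5.52 = 19.6 K.
t = 5.03 days = 4.35×10^5 s, so t/τ = 0.895.
ΔT(t) = ΔT_eq (1 − e^(−t/τ)) = 19.6 × (1 − e^−0.895) = 11.6 K.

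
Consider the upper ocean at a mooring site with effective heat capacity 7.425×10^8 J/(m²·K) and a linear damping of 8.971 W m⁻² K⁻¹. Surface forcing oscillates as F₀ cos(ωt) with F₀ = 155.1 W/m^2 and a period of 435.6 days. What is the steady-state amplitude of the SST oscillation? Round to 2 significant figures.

1.2 K

Areal heat capacity C = 7.425×10^8 J/(m²·K) (given).
Angular frequency ω = 2π / T = 2π / 3.76×10^7 s = 1.67×10^-7 s⁻¹.
√((Cω)² + λ²) = √((124)² + 8.971²) = 124 W/(m²·K).
Amplitude A = F₀ / √((Cω)²+λ²) = 155.1 / 124 = 1.25 K.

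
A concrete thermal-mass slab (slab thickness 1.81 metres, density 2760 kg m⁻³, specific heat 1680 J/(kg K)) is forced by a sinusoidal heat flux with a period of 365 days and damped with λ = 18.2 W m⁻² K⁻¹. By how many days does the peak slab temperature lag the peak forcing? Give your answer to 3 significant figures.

Areal heat capacity C = ρ c_p D = 2760 × 1680 × 1.81 = 8.39×10^6 J m⁻² K⁻¹.
ω = 2π / 3.15×10^7 s = 1.99×10^-7 s⁻¹.
Phase lag φ = arctan(Cω/λ) = arctan(1.67/18.2) = 0.0916 rad.
Time lag = φ / ω = 0.0916 / 1.99×10^-7 = 4.60×10^5 s = 5.32 days.

5.32 days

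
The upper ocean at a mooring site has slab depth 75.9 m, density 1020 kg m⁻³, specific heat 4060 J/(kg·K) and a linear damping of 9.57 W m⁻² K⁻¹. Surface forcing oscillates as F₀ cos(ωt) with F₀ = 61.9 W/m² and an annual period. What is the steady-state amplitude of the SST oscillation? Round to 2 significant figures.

0.98 K

Areal heat capacity C = ρ c_p D = 1020 × 4060 × 75.9 = 3.14×10^8 J/(m²·K).
Angular frequency ω = 2π / T = 2π / 3.15×10^7 s = 1.99×10^-7 s⁻¹.
√((Cω)² + λ²) = √((62.6)² + 9.57²) = 63.4 W/(m²·K).
Amplitude A = F₀ / √((Cω)²+λ²) = 61.9 / 63.4 = 0.977 K.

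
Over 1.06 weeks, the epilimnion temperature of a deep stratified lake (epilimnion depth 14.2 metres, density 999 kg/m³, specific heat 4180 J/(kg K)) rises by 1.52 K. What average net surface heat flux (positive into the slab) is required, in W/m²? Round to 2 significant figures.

140

Areal heat capacity C = ρ c_p D = 999 × 4180 × 14.2 = 5.93×10^7 J/(m^2 K).
Required heat per unit area: Q = C ΔT = 5.93×10^7 × 1.52 = 9.01×10^7 J/m².
Flux F = Q / Δt = 9.01×10^7 / 6.41×10^5 s = 141 W/m².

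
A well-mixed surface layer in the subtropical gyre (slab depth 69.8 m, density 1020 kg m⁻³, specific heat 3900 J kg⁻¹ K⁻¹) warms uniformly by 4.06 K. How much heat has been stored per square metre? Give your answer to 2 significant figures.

Areal heat capacity C = ρ c_p D = 1020 × 3900 × 69.8 = 2.78×10^8 J/(m^2 K).
ΔQ = C ΔT = 2.78×10^8 × 4.06 = 1.13×10^9 J/m².

1.1×10^9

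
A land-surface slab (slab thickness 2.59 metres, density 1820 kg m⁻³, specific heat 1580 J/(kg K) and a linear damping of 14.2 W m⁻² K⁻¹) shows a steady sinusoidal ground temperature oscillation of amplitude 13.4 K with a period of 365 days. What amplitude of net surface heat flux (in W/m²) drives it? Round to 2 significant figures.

Areal heat capacity C = ρ c_p D = 1820 × 1580 × 2.59 = 7.45×10^6 J/(m^2 K).
ω = 2π / 3.15×10^7 s = 1.99×10^-7 s⁻¹.
√((Cω)² + λ²) = √((1.48)² + 14.2²) = 14.3 W/(m²·K).
F₀ = A × √((Cω)²+λ²) = 13.4 × 14.3 = 191 W/m².

190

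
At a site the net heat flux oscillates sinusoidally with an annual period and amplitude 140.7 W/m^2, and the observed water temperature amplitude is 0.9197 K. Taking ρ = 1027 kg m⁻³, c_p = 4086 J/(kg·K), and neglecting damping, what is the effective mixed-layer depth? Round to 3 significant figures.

183 m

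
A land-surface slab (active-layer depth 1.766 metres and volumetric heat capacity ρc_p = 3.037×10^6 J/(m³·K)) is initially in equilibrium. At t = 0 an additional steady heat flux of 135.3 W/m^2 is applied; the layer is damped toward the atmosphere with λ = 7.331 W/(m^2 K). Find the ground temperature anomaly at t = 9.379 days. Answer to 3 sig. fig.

Areal heat capacity C = ρc_p × D = 3.037×10^6 × 1.766 = 5.36×10^6 J/(m^2 K).
τ = C / λ = 5.36×10^6 / 7.331 = 7.32×10^5 s.
Equilibrium anomaly ΔT_eq = F / λ = 135.3 / 7.331 = 18.5 K.
t = 9.379 days = 8.10×10^5 s, so t/τ = 1.11.
ΔT(t) = ΔT_eq (1 − e^(−t/τ)) = 18.5 × (1 − e^−1.11) = 12.4 K.

12.4 K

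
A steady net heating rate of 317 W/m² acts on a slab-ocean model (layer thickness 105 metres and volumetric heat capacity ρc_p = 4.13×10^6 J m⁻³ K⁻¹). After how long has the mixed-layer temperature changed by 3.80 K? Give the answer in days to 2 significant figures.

60 days

Areal heat capacity C = ρc_p × D = 4.13×10^6 × 105 = 4.34×10^8 J/(m²·K).
Time required: Δt = C ΔT / F = 4.34×10^8 × 3.80 / 317 = 5.20×10^6 s.
In days: 5.20×10^6 s / (86400 s/day) = 60.2 days.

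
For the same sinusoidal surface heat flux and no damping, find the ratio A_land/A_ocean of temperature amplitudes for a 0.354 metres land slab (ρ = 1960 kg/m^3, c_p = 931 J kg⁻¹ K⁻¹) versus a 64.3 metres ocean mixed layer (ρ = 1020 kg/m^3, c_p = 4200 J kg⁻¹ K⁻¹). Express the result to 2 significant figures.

C_ocean = 1020 × 4200 × 64.3 = 2.75×10^8 J/(m²·K).
C_land = 1960 × 931 × 0.354 = 6.46×10^5 J/(m²·K).
Undamped amplitude ∝ 1/C, so A_land/A_ocean = C_ocean/C_land = 426.

430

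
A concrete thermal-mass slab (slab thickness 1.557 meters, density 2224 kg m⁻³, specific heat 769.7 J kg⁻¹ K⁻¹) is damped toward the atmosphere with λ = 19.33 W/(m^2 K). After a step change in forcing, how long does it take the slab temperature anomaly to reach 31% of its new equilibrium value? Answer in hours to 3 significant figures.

Areal heat capacity C = ρ c_p D = 2224 × 769.7 × 1.557 = 2.67×10^6 J/(m^2 K).
τ = C / λ = 2.67×10^6 / 19.33 = 1.38×10^5 s.
Fraction reached: 1 − e^(−t/τ) = 0.31 ⇒ t = −τ ln(1 − 0.31) = τ × 0.371.
t = 51200 s = 14.2 hours.

14.2 hours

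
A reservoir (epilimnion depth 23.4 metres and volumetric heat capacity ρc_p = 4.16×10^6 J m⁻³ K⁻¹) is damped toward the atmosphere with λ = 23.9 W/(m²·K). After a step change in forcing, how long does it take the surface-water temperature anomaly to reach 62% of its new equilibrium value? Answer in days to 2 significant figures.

Areal heat capacity C = ρc_p × D = 4.16×10^6 × 23.4 = 9.73×10^7 J/(m^2 K).
τ = C / λ = 9.73×10^7 / 23.9 = 4.07×10^6 s.
Fraction reached: 1 − e^(−t/τ) = 0.62 ⇒ t = −τ ln(1 − 0.62) = τ × 0.968.
t = 3.94×10^6 s = 45.6 days.

46 days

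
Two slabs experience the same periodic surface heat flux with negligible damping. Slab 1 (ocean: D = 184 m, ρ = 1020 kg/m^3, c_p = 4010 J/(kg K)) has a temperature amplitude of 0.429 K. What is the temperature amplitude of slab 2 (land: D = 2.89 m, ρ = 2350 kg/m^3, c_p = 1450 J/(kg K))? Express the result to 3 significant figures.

32.8 K

C_ocean = 7.53×10^8 J/(m²·K); C_land = 9.85×10^6 J/(m²·K).
A ∝ 1/C ⇒ A_land = A_ocean × C_ocean/C_land = 0.429 × 76.4 = 32.8 K.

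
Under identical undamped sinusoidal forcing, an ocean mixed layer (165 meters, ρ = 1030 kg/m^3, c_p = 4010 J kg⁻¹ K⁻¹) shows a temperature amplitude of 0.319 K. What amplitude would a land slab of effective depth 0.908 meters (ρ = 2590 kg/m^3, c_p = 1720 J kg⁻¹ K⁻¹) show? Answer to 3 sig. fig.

C_ocean = 6.81×10^8 J/(m²·K); C_land = 4.04×10^6 J/(m²·K).
A ∝ 1/C ⇒ A_land = A_ocean × C_ocean/C_land = 0.319 × 168 = 53.7 K.

53.7 K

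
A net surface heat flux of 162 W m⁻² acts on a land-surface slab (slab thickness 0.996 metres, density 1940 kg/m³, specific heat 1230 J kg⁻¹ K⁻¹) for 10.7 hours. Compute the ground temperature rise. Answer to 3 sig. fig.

Areal heat capacity C = ρ c_p D = 1940 × 1230 × 0.996 = 2.38×10^6 J/(m^2 K).
Net heat input Q = F Δt = 162 × (10.7 hours × 3600 s/hour) = 6.24×10^6 J/m².
ΔT = Q / C = 6.24×10^6 / 2.38×10^6 = 2.63 K.

2.63 K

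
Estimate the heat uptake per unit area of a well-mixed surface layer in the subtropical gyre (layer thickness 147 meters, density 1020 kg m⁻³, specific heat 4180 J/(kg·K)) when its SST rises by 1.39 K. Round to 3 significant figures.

Areal heat capacity C = ρ c_p D = 1020 × 4180 × 147 = 6.27×10^8 J/(m²·K).
ΔQ = C ΔT = 6.27×10^8 × 1.39 = 8.71×10^8 J/m².

8.71×10^8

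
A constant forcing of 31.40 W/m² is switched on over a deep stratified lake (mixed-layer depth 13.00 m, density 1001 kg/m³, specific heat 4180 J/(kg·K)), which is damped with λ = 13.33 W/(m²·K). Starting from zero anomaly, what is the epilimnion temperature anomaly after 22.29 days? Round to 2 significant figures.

0.89 K

Areal heat capacity C = ρ c_p D = 1001 × 4180 × 13.00 = 5.44×10^7 J m⁻² K⁻¹.
τ = C / λ = 5.44×10^7 / 13.33 = 4.08×10^6 s.
Equilibrium anomaly ΔT_eq = F / λ = 31.40 / 13.33 = 2.36 K.
t = 22.29 days = 1.93×10^6 s, so t/τ = 0.472.
ΔT(t) = ΔT_eq (1 − e^(−t/τ)) = 2.36 × (1 − e^−0.472) = 0.886 K.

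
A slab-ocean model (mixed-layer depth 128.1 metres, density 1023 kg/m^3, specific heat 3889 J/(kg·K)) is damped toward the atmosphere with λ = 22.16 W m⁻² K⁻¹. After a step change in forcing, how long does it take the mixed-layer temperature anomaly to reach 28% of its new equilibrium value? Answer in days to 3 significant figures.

Areal heat capacity C = ρ c_p D = 1023 × 3889 × 128.1 = 5.10×10^8 J/(m²·K).
τ = C / λ = 5.10×10^8 / 22.16 = 2.30×10^7 s.
Fraction reached: 1 − e^(−t/τ) = 0.28 ⇒ t = −τ ln(1 − 0.28) = τ × 0.329.
t = 7.55×10^6 s = 87.4 days.

87.4 days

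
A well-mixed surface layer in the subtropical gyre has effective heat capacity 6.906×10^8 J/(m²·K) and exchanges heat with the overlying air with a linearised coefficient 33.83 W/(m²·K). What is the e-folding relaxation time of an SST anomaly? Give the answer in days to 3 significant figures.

Areal heat capacity C = 6.906×10^8 J/(m²·K) (given).
Relaxation time τ = C / λ = 6.91×10^8 / 33.83 = 2.04×10^7 s.
In days: 2.04×10^7 s / (86400 s/day) = 236 days.

236 days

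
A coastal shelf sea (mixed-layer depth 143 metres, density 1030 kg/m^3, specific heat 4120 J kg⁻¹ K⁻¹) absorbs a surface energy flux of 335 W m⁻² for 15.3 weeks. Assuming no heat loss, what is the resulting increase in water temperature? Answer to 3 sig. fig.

5.11 K

Areal heat capacity C = ρ c_p D = 1030 × 4120 × 143 = 6.07×10^8 J m⁻² K⁻¹.
Net heat input Q = F Δt = 335 × (15.3 weeks × 6.048×10^5 s/week) = 3.10×10^9 J/m².
ΔT = Q / C = 3.10×10^9 / 6.07×10^8 = 5.11 K.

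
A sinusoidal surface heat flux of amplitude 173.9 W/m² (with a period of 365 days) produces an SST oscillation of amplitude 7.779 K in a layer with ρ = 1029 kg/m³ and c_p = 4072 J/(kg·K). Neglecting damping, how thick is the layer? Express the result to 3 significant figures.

26.8 m

ω = 2π / 3.15×10^7 s = 1.99×10^-7 s⁻¹.
Required C = F₀ / (A ω) = 173.9 / (7.779 × 1.99×10^-7) = 1.12×10^8 J/(m²·K).
D = C / (ρ c_p) = 1.12×10^8 / (1029 × 4072) = 26.8 m.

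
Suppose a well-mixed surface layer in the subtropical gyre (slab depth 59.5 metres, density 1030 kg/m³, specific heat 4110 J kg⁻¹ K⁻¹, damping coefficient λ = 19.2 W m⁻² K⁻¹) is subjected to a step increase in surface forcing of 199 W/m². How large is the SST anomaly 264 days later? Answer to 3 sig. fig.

Areal heat capacity C = ρ c_p D = 1030 × 4110 × 59.5 = 2.52×10^8 J m⁻² K⁻¹.
τ = C / λ = 2.52×10^8 / 19.2 = 1.31×10^7 s.
Equilibrium anomaly ΔT_eq = F / λ = 199 / 19.2 = 10.4 K.
t = 264 days = 2.28×10^7 s, so t/τ = 1.74.
ΔT(t) = ΔT_eq (1 − e^(−t/τ)) = 10.4 × (1 − e^−1.74) = 8.54 K.

8.54 K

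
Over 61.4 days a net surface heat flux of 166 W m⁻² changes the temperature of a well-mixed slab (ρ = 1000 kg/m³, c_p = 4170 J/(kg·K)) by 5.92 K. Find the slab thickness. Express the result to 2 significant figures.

Heat input Q = F Δt = 166 × 5.30×10^6 s = 8.81×10^8 J/m².
Required areal heat capacity C = Q / ΔT = 1.49×10^8 J/(m²·K).
Depth D = C / (ρ c_p) = 1.49×10^8 / (1000 × 4170) = 35.7 m.

36 m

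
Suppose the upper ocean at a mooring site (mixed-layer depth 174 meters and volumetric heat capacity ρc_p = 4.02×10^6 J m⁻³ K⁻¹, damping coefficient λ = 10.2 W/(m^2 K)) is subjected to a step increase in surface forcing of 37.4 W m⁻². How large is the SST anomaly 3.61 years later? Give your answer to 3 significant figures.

2.97 K

Areal heat capacity C = ρc_p × D = 4.02×10^6 × 174 = 6.99×10^8 J/(m²·K).
τ = C / λ = 6.99×10^8 / 10.2 = 6.86×10^7 s.
Equilibrium anomaly ΔT_eq = F / λ = 37.4 / 10.2 = 3.67 K.
t = 3.61 years = 1.14×10^8 s, so t/τ = 1.66.
ΔT(t) = ΔT_eq (1 − e^(−t/τ)) = 3.67 × (1 − e^−1.66) = 2.97 K.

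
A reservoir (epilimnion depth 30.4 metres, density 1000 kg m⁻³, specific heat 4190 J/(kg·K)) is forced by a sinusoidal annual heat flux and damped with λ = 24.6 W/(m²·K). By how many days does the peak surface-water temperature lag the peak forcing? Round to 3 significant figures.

46.5 days

Areal heat capacity C = ρ c_p D = 1000 × 4190 × 30.4 = 1.27×10^8 J/(m^2 K).
ω = 2π / 3.15×10^7 s = 1.99×10^-7 s⁻¹.
Phase lag φ = arctan(Cω/λ) = arctan(25.4/24.6) = 0.801 rad.
Time lag = φ / ω = 0.801 / 1.99×10^-7 = 4.02×10^6 s = 46.5 days.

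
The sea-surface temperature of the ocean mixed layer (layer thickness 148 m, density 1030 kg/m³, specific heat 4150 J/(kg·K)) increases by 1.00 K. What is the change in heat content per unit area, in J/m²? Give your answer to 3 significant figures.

6.33×10^8

Areal heat capacity C = ρ c_p D = 1030 × 4150 × 148 = 6.33×10^8 J m⁻² K⁻¹.
ΔQ = C ΔT = 6.33×10^8 × 1.00 = 6.33×10^8 J/m².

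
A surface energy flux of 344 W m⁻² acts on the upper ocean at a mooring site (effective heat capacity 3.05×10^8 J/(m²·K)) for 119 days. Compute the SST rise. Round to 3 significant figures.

Areal heat capacity C = 3.05×10^8 J/(m²·K) (given).
Net heat input Q = F Δt = 344 × (119 days × 86400 s/day) = 3.54×10^9 J/m².
ΔT = Q / C = 3.54×10^9 / 3.05×10^8 = 11.6 K.

11.6 K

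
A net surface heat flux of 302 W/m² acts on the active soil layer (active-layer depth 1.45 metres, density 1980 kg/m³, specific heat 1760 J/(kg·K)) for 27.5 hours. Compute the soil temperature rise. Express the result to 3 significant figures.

Areal heat capacity C = ρ c_p D = 1980 × 1760 × 1.45 = 5.05×10^6 J m⁻² K⁻¹.
Net heat input Q = F Δt = 302 × (27.5 hours × 3600 s/hour) = 2.99×10^7 J/m².
ΔT = Q / C = 2.99×10^7 / 5.05×10^6 = 5.92 K.

5.92 K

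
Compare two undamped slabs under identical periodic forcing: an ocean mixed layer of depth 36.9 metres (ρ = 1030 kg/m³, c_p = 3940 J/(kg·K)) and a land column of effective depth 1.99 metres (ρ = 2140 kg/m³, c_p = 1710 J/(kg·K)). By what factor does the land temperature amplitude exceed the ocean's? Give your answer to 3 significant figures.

C_ocean = 1030 × 3940 × 36.9 = 1.50×10^8 J/(m²·K).
C_land = 2140 × 1710 × 1.99 = 7.28×10^6 J/(m²·K).
Undamped amplitude ∝ 1/C, so A_land/A_ocean = C_ocean/C_land = 20.6.

20.6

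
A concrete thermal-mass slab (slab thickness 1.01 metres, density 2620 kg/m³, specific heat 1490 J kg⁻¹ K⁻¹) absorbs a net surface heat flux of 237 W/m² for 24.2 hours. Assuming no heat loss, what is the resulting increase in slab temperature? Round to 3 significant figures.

5.24 K

Areal heat capacity C = ρ c_p D = 2620 × 1490 × 1.01 = 3.94×10^6 J/(m²·K).
Net heat input Q = F Δt = 237 × (24.2 hours × 3600 s/hour) = 2.06×10^7 J/m².
ΔT = Q / C = 2.06×10^7 / 3.94×10^6 = 5.24 K.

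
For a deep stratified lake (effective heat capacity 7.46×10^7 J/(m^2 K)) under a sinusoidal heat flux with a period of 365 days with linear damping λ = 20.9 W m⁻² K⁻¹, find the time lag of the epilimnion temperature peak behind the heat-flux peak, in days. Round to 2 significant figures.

Areal heat capacity C = 7.46×10^7 J/(m^2 K) (given).
ω = 2π / 3.15×10^7 s = 1.99×10^-7 s⁻¹.
Phase lag φ = arctan(Cω/λ) = arctan(14.9/20.9) = 0.618 rad.
Time lag = φ / ω = 0.618 / 1.99×10^-7 = 3.10×10^6 s = 35.9 days.

36 days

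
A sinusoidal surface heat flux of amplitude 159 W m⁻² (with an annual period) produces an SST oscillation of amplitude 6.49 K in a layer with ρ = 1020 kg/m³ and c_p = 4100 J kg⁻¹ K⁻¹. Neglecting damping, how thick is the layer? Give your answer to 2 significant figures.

ω = 2π / 3.15×10^7 s = 1.99×10^-7 s⁻¹.
Required C = F₀ / (A ω) = 159 / (6.49 × 1.99×10^-7) = 1.23×10^8 J/(m²·K).
D = C / (ρ c_p) = 1.23×10^8 / (1020 × 4100) = 29.4 m.

29 m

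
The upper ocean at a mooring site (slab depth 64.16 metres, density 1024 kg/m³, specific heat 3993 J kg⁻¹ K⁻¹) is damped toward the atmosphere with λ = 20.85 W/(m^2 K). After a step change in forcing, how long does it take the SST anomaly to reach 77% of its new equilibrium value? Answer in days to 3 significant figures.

Areal heat capacity C = ρ c_p D = 1024 × 3993 × 64.16 = 2.62×10^8 J/(m^2 K).
τ = C / λ = 2.62×10^8 / 20.85 = 1.26×10^7 s.
Fraction reached: 1 − e^(−t/τ) = 0.77 ⇒ t = −τ ln(1 − 0.77) = τ × 1.47.
t = 1.85×10^7 s = 214 days.

214 days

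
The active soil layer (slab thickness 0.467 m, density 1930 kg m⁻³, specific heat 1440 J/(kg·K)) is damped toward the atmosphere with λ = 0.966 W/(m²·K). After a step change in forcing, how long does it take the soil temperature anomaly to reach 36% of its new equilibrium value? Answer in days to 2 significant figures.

Areal heat capacity C = ρ c_p D = 1930 × 1440 × 0.467 = 1.30×10^6 J/(m²·K).
τ = C / λ = 1.30×10^6 / 0.966 = 1.34×10^6 s.
Fraction reached: 1 − e^(−t/τ) = 0.36 ⇒ t = −τ ln(1 − 0.36) = τ × 0.446.
t = 6.00×10^5 s = 6.94 days.

6.9 days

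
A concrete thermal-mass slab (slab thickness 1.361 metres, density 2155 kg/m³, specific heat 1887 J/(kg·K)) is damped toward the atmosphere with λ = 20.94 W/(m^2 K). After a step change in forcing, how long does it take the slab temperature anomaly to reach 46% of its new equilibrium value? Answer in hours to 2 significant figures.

Areal heat capacity C = ρ c_p D = 2155 × 1887 × 1.361 = 5.53×10^6 J/(m^2 K).
τ = C / λ = 5.53×10^6 / 20.94 = 2.64×10^5 s.
Fraction reached: 1 − e^(−t/τ) = 0.46 ⇒ t = −τ ln(1 − 0.46) = τ × 0.616.
t = 1.63×10^5 s = 45.2 hours.

45 hours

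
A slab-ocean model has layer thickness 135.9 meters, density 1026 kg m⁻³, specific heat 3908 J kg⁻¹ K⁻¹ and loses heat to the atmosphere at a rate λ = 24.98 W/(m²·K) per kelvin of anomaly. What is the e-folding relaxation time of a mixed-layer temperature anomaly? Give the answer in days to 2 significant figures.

250 days

Areal heat capacity C = ρ c_p D = 1026 × 3908 × 135.9 = 5.45×10^8 J m⁻² K⁻¹.
Relaxation time τ = C / λ = 5.45×10^8 / 24.98 = 2.18×10^7 s.
In days: 2.18×10^7 s / (86400 s/day) = 252 days.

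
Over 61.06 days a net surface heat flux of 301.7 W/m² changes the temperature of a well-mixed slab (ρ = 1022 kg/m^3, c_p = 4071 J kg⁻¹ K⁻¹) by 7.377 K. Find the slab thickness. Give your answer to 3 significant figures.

51.9 m

Heat input Q = F Δt = 301.7 × 5.28×10^6 s = 1.59×10^9 J/m².
Required areal heat capacity C = Q / ΔT = 2.16×10^8 J/(m²·K).
Depth D = C / (ρ c_p) = 2.16×10^8 / (1022 × 4071) = 51.9 m.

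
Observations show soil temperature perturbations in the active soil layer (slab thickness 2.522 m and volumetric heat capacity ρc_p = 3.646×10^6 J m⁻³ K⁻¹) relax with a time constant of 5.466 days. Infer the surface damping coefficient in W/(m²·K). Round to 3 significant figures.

Areal heat capacity C = ρc_p × D = 3.646×10^6 × 2.522 = 9.20×10^6 J m⁻² K⁻¹.
τ = 5.466 days = 4.72×10^5 s.
λ = C / τ = 9.20×10^6 / 4.72×10^5 = 19.5 W/(m²·K).

19.5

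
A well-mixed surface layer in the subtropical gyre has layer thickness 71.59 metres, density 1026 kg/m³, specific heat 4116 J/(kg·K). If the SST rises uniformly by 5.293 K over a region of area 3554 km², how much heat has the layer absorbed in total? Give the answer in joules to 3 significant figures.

Areal heat capacity C = ρ c_p D = 1026 × 4116 × 71.59 = 3.02×10^8 J/(m^2 K).
Heat per unit area: q = C ΔT = 3.02×10^8 × 5.293 = 1.60×10^9 J/m².
Total heat: Q = q × A = 1.60×10^9 × (3554 × 10⁶ m²) = 5.69×10^18 J.

5.69×10^18 J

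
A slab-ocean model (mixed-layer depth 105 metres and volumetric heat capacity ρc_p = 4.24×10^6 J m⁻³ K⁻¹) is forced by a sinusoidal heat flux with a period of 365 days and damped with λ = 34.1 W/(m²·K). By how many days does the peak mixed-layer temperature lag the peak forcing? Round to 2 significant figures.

Areal heat capacity C = ρc_p × D = 4.24×10^6 × 105 = 4.45×10^8 J/(m²·K).
ω = 2π / 3.15×10^7 s = 1.99×10^-7 s⁻¹.
Phase lag φ = arctan(Cω/λ) = arctan(88.7/34.1) = 1.20 rad.
Time lag = φ / ω = 1.20 / 1.99×10^-7 = 6.04×10^6 s = 69.9 days.

70 days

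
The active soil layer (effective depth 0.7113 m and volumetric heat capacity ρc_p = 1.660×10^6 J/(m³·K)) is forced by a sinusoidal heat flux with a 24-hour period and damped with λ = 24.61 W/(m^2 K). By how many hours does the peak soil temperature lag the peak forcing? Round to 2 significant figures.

Areal heat capacity C = ρc_p × D = 1.660×10^6 × 0.7113 = 1.18×10^6 J m⁻² K⁻¹.
ω = 2π / 86400 s = 7.27×10^-5 s⁻¹.
Phase lag φ = arctan(Cω/λ) = arctan(85.9/24.61) = 1.29 rad.
Time lag = φ / ω = 1.29 / 7.27×10^-5 = 17800 s = 4.93 hours.

4.9 hours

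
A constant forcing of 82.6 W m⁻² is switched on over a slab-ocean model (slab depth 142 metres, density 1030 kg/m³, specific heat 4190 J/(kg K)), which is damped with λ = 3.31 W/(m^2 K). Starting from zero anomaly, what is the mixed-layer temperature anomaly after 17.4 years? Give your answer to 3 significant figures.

Areal heat capacity C = ρ c_p D = 1030 × 4190 × 142 = 6.13×10^8 J/(m²·K).
τ = C / λ = 6.13×10^8 / 3.31 = 1.85×10^8 s.
Equilibrium anomaly ΔT_eq = F / λ = 82.6 / 3.31 = 25.0 K.
t = 17.4 years = 5.49×10^8 s, so t/τ = 2.97.
ΔT(t) = ΔT_eq (1 − e^(−t/τ)) = 25.0 × (1 − e^−2.97) = 23.7 K.

23.7 K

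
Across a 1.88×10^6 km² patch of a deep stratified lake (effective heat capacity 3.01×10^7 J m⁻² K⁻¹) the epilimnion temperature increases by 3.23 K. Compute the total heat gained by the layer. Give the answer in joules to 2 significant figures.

Areal heat capacity C = 3.01×10^7 J m⁻² K⁻¹ (given).
Heat per unit area: q = C ΔT = 3.01×10^7 × 3.23 = 9.72×10^7 J/m².
Total heat: Q = q × A = 9.72×10^7 × (1.88×10^6 × 10⁶ m²) = 1.83×10^20 J.

1.8×10^20 J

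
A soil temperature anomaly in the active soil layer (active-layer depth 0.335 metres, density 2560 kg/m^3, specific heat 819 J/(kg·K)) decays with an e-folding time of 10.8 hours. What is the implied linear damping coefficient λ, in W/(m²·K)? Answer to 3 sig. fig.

18.1

Areal heat capacity C = ρ c_p D = 2560 × 819 × 0.335 = 7.02×10^5 J/(m²·K).
τ = 10.8 hours = 38900 s.
λ = C / τ = 7.02×10^5 / 38900 = 18.1 W/(m²·K).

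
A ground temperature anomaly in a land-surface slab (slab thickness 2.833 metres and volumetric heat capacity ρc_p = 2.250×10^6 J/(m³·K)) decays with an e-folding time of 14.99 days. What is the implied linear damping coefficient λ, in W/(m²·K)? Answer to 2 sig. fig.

Areal heat capacity C = ρc_p × D = 2.250×10^6 × 2.833 = 6.37×10^6 J m⁻² K⁻¹.
τ = 14.99 days = 1.30×10^6 s.
λ = C / τ = 6.37×10^6 / 1.30×10^6 = 4.92 W/(m²·K).

4.9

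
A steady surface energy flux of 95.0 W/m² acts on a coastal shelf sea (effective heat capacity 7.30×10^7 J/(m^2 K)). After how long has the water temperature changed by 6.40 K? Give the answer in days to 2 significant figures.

57 days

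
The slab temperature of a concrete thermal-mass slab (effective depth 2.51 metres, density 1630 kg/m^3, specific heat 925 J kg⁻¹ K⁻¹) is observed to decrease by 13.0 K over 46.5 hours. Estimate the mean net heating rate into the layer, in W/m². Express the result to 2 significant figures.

-290

Areal heat capacity C = ρ c_p D = 1630 × 925 × 2.51 = 3.78×10^6 J/(m^2 K).
Required heat per unit area: Q = C ΔT = 3.78×10^6 × -13.0 = -4.92×10^7 J/m².
Flux F = Q / Δt = -4.92×10^7 / 1.67×10^5 s = -294 W/m².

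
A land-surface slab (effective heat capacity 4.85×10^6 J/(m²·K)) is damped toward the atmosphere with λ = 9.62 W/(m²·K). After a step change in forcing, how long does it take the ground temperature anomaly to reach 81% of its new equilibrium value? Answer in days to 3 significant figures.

9.69 days

Areal heat capacity C = 4.85×10^6 J/(m²·K) (given).
τ = C / λ = 4.85×10^6 / 9.62 = 5.04×10^5 s.
Fraction reached: 1 − e^(−t/τ) = 0.81 ⇒ t = −τ ln(1 − 0.81) = τ × 1.66.
t = 8.37×10^5 s = 9.69 days.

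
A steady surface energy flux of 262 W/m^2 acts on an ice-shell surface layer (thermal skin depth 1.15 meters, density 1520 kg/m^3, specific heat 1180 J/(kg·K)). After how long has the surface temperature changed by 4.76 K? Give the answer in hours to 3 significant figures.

Areal heat capacity C = ρ c_p D = 1520 × 1180 × 1.15 = 2.06×10^6 J/(m²·K).
Time required: Δt = C ΔT / F = 2.06×10^6 × 4.76 / 262 = 37500 s.
In hours: 37500 s / (3600 s/hour) = 10.4 hours.

10.4 hours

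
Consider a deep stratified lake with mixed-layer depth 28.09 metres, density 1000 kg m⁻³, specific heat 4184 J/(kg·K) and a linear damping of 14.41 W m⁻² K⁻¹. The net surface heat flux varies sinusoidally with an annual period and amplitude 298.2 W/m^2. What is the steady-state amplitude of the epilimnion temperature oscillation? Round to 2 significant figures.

11 K

Areal heat capacity C = ρ c_p D = 1000 × 4184 × 28.09 = 1.18×10^8 J/(m^2 K).
Angular frequency ω = 2π / T = 2π / 3.15×10^7 s = 1.99×10^-7 s⁻¹.
√((Cω)² + λ²) = √((23.4)² + 14.41²) = 27.5 W/(m²·K).
Amplitude A = F₀ / √((Cω)²+λ²) = 298.2 / 27.5 = 10.8 K.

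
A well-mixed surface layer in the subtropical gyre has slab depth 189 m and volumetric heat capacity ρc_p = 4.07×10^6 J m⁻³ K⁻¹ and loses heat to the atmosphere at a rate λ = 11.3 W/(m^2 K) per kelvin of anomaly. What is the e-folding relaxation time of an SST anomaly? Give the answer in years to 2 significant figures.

2.2 years

Areal heat capacity C = ρc_p × D = 4.07×10^6 × 189 = 7.69×10^8 J/(m²·K).
Relaxation time τ = C / λ = 7.69×10^8 / 11.3 = 6.81×10^7 s.
In years: 6.81×10^7 s / (3.156×10^7 s/year) = 2.16 years.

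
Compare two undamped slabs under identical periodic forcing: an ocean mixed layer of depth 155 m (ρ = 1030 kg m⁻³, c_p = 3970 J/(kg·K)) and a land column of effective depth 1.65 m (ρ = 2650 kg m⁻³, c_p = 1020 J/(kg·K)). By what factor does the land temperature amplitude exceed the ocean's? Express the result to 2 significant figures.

C_ocean = 1030 × 3970 × 155 = 6.34×10^8 J/(m²·K).
C_land = 2650 × 1020 × 1.65 = 4.46×10^6 J/(m²·K).
Undamped amplitude ∝ 1/C, so A_land/A_ocean = C_ocean/C_land = 142.

140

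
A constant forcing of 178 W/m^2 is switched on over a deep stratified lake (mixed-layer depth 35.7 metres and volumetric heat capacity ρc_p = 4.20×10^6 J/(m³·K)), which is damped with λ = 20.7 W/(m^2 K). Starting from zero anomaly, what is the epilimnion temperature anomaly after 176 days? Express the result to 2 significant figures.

7.5 K

Areal heat capacity C = ρc_p × D = 4.20×10^6 × 35.7 = 1.50×10^8 J m⁻² K⁻¹.
τ = C / λ = 1.50×10^8 / 20.7 = 7.24×10^6 s.
Equilibrium anomaly ΔT_eq = F / λ = 178 / 20.7 = 8.60 K.
t = 176 days = 1.52×10^7 s, so t/τ = 2.10.
ΔT(t) = ΔT_eq (1 − e^(−t/τ)) = 8.60 × (1 − e^−2.10) = 7.55 K.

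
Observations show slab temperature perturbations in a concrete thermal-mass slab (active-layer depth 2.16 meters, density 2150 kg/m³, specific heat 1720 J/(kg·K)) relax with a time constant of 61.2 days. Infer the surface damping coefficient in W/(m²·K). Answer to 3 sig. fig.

Areal heat capacity C = ρ c_p D = 2150 × 1720 × 2.16 = 7.99×10^6 J m⁻² K⁻¹.
τ = 61.2 days = 5.29×10^6 s.
λ = C / τ = 7.99×10^6 / 5.29×10^6 = 1.51 W/(m²·K).

1.51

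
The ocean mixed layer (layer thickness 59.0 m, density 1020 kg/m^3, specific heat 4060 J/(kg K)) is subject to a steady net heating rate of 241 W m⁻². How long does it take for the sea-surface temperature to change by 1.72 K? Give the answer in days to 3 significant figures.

Areal heat capacity C = ρ c_p D = 1020 × 4060 × 59.0 = 2.44×10^8 J/(m²·K).
Time required: Δt = C ΔT / F = 2.44×10^8 × 1.72 / 241 = 1.74×10^6 s.
In days: 1.74×10^6 s / (86400 s/day) = 20.2 days.

20.2 days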